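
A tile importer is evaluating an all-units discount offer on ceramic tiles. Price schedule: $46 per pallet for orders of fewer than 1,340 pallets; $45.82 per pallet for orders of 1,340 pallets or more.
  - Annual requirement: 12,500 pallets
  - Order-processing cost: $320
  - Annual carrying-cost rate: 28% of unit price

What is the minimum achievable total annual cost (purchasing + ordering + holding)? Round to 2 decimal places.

H₁ = 28%×$46 = $12.8800;  H₂ = 28%×$45.82 = $12.8296
EOQ₁ = √(2×12,500×320/12.8800) = 788.11  (< 1,340, feasible at tier 1)
EOQ₂ = √(2×12,500×320/12.8296) = 789.66  (< 1,340 → use Q = 1,340 at tier-2 price)
TC(tier 1 (EOQ₁), Q≈788.1) = $585,150.86
TC(tier 2, Q≈1,340.0) = $584,330.91
Minimum at tier 2: $584,330.91

$584,330.91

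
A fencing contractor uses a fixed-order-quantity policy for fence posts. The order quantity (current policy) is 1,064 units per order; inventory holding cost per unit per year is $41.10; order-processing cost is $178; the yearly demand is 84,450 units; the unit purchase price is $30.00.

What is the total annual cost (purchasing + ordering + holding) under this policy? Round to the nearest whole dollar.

$2,569,493

Annual ordering cost = (D/Q)·S = (84,450/1,064) × 178 = $14,127.91
Annual holding cost  = (Q/2)·H = (1,064/2) × 41.1 = $21,865.20
Purchase cost = D·C = 84,450 × 30 = $2,533,500.00
Total = $14,127.91 + $21,865.20 + $2,533,500.00 = $2,569,493.11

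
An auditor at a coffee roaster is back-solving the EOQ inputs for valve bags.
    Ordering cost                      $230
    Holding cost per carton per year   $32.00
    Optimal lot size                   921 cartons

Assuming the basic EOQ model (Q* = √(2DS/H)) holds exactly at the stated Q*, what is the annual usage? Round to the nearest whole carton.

From Q* = √(2DS/H) ⇒ Q*² = 2DS/H.
D = Q²H / (2S) = 921² × 32 / (2 × 230) = 59,008.07

59,008 cartons per year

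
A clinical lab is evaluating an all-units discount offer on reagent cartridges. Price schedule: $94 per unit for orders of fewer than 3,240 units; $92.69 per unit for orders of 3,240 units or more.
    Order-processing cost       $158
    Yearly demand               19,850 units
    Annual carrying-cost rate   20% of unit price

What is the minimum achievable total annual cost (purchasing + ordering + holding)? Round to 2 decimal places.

$1,870,896.05

H₁ = 20%×$94 = $18.8000;  H₂ = 20%×$92.69 = $18.5380
EOQ₁ = √(2×19,850×158/18.8000) = 577.62  (< 3,240, feasible at tier 1)
EOQ₂ = √(2×19,850×158/18.5380) = 581.69  (< 3,240 → use Q = 3,240 at tier-2 price)
TC(tier 1 (EOQ₁), Q≈577.6) = $1,876,759.32
TC(tier 2, Q≈3,240.0) = $1,870,896.05
Minimum at tier 2: $1,870,896.05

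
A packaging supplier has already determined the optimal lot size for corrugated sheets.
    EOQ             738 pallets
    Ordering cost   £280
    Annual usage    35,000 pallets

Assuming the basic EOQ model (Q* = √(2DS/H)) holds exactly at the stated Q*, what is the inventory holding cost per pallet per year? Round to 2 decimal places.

£35.99

From Q* = √(2DS/H) ⇒ Q*² = 2DS/H.
H = 2DS / Q² = 2 × 35,000 × 280 / 738² = 35.9868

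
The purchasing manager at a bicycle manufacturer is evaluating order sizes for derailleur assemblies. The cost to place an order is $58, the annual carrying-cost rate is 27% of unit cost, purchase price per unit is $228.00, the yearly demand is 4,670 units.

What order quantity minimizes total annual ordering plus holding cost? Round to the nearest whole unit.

Carrying cost H = $228 × 27% = $61.5600/unit/yr
2DS/H = 2·4,670·58/61.56 = 8,799.87
EOQ = √8,799.87 ≈ 93.81

94 units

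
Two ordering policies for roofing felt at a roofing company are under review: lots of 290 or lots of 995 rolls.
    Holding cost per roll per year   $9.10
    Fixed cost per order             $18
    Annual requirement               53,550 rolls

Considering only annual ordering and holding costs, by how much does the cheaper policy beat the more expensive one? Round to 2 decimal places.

$852.70

For each Q, cost = (D/Q)·S + (Q/2)·H.
TC(290) = (53,550/290)×18 + (290/2)×9.1 = $4,643.29
TC(995) = (53,550/995)×18 + (995/2)×9.1 = $5,495.99
Lots of 290 are cheaper by $852.70.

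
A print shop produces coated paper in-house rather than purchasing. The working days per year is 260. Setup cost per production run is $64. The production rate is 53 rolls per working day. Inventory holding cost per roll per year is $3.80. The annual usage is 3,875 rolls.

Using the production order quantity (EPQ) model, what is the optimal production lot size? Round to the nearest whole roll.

Daily demand d = 3,875/260 = 14.904; p = 53; 1 − d/p = 0.71880
EPQ = √(2DS / (H(1 − d/p)))
    = √(2 × 3,875 × 64 / (3.8 × 0.71880)) ≈ 426.13

426 rolls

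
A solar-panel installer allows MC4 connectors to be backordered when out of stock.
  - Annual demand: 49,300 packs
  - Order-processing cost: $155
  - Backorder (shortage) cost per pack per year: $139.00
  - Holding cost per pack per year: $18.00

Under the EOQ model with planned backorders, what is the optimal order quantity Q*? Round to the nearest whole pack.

Basic EOQ = √(2·49,300·155/18) = 921.442
Backorder adjustment √((H+b)/b) = √((18+139)/139) = 1.0628
Q* = 921.442 × 1.0628 ≈ 979.29

979 packs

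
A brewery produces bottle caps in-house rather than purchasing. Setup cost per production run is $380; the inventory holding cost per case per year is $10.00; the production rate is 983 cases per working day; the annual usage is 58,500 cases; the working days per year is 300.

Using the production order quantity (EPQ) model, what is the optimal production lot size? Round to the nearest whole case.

2,355 cases

Daily demand d = 58,500/300 = 195.000; p = 983; 1 − d/p = 0.80163
EPQ = √(2DS / (H(1 − d/p)))
    = √(2 × 58,500 × 380 / (10 × 0.80163)) ≈ 2,355.04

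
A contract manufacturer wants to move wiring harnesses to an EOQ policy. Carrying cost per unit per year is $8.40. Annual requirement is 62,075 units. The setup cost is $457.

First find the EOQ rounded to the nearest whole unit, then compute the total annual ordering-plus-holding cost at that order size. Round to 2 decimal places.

Optimal lot size Q* = (2 × 62,075 × $457 / $8.4)^½ ≈ 2,598.91 → Q = 2,599 units
Orders/yr = 62,075/2,599 = 23.884; ordering cost = 23.884 × $457 = $10,915.07
Average inventory = 2,599/2 = 1299.5; holding cost = 1299.5 × $8.4 = $10,915.80
Total = $10,915.07 + $10,915.80 = $21,830.87

$21,830.87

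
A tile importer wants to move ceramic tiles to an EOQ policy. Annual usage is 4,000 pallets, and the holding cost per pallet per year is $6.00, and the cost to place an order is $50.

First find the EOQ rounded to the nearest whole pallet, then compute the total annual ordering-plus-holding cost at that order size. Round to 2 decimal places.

$1,549.19

2DS/H = 2·4,000·50/6 = 66,666.67
EOQ = √66,666.67 ≈ 258.20 → Q = 258 pallets
Orders/yr = 4,000/258 = 15.504; ordering cost = 15.504 × $50 = $775.19
Average inventory = 258/2 = 129; holding cost = 129 × $6 = $774.00
Total = $775.19 + $774.00 = $1,549.19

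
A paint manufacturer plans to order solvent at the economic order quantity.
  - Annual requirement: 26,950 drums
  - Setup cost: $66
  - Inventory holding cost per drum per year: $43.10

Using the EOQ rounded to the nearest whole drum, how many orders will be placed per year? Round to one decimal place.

93.9 orders per year

Optimal lot size Q* = (2 × 26,950 × $66 / $43.1)^½ ≈ 287.29 → Q = 287
N = D/Q = 26,950/287 ≈ 93.902 orders/yr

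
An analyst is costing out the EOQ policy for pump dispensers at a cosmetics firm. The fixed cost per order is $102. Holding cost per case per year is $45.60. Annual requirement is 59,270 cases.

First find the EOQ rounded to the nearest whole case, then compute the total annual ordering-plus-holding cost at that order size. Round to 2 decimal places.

EOQ = √(2DS/H) = √(2 × 59,270 × 102 / 45.6)
    = √(265,155.26) ≈ 514.93 → Q = 515 cases
Ordering: D/Q × S = 59,270/515 × $102 = $11,738.91
Holding:  Q/2 × H = 515/2 × $45.6 = $11,742.00
Total = $11,738.91 + $11,742.00 = $23,480.91

$23,480.91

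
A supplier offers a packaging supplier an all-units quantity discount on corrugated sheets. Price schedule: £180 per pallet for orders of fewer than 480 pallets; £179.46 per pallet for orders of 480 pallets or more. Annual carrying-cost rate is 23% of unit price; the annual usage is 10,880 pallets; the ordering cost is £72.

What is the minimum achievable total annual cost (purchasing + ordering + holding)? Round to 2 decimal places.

H₁ = 23%×£180 = £41.4000;  H₂ = 23%×£179.46 = £41.2758
EOQ₁ = √(2×10,880×72/41.4000) = 194.53  (< 480, feasible at tier 1)
EOQ₂ = √(2×10,880×72/41.2758) = 194.83  (< 480 → use Q = 480 at tier-2 price)
TC(tier 1 (EOQ₁), Q≈194.5) = £1,966,453.71
TC(tier 2, Q≈480.0) = £1,964,062.99
Minimum at tier 2: £1,964,062.99

£1,964,062.99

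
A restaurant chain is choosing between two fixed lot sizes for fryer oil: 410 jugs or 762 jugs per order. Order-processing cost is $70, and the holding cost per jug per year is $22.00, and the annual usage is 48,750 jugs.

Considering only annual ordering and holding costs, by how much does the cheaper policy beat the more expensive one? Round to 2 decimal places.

$27.18

Annual cost at Q: ordering D·S/Q plus holding Q·H/2.
TC(410) = (48,750/410)×70 + (410/2)×22 = $12,833.17
TC(762) = (48,750/762)×70 + (762/2)×22 = $12,860.35
|ΔTC| = |$12,833.17 − $12,860.35| = $27.18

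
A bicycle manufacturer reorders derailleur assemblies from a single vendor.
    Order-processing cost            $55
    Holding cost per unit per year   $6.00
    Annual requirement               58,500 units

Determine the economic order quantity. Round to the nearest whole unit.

EOQ = √(2DS/H) = √(2 × 58,500 × 55 / 6)
    = √(1,072,500.00) ≈ 1,035.62

1,036 units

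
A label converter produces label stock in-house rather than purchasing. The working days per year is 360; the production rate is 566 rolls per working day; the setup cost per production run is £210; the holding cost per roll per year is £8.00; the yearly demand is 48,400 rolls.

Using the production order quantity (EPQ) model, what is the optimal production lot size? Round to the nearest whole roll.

1,826 rolls

Daily demand d = 48,400/360 = 134.444; p = 566; 1 − d/p = 0.76247
EPQ = √(2DS / (H(1 − d/p)))
    = √(2 × 48,400 × 210 / (8 × 0.76247)) ≈ 1,825.54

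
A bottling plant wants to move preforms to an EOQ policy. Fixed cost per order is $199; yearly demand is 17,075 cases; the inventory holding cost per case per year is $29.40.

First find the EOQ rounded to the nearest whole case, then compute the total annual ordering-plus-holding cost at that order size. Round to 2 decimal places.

EOQ = √(2DS/H) = √(2 × 17,075 × 199 / 29.4)
    = √(231,151.36) ≈ 480.78 → Q = 481 cases
Annual ordering cost = (D/Q)·S = (17,075/481) × 199 = $7,064.29
Annual holding cost  = (Q/2)·H = (481/2) × 29.4 = $7,070.70
Total = $7,064.29 + $7,070.70 = $14,134.99

$14,134.99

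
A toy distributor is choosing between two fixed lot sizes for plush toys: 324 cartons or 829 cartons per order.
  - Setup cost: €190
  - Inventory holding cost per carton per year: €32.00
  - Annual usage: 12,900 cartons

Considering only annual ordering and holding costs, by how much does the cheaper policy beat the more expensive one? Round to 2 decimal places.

€3,471.76

TC(Q) = (D/Q)S + (Q/2)H
TC(324) = (12,900/324)×190 + (324/2)×32 = €12,748.81
TC(829) = (12,900/829)×190 + (829/2)×32 = €16,220.57
|ΔTC| = |€12,748.81 − €16,220.57| = €3,471.76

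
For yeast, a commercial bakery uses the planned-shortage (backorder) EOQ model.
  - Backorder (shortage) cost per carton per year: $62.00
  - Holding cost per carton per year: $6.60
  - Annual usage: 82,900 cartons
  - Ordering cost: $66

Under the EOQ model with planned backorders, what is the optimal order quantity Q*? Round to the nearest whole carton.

Basic EOQ = √(2·82,900·66/6.6) = 1,287.633
Backorder adjustment √((H+b)/b) = √((6.6+62)/62) = 1.0519
Q* = 1,287.633 × 1.0519 ≈ 1,354.44

1,354 cartons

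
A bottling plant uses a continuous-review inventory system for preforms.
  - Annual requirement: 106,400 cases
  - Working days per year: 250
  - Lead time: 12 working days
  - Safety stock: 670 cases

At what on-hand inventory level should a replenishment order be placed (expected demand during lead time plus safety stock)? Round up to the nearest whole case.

Daily demand d = 106,400 / 250 = 425.600 cases/day
Demand during lead time = 425.600 × 12 = 5,107.20
Reorder point = 5,107.20 + 670 = 5,777.20 → round up

5,778 cases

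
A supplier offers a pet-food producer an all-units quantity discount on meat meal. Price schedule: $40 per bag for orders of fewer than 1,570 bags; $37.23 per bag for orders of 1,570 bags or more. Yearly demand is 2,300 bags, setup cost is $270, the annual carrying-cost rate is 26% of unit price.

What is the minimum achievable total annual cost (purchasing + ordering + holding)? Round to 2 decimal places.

H₁ = 26%×$40 = $10.4000;  H₂ = 26%×$37.23 = $9.6798
EOQ₁ = √(2×2,300×270/10.4000) = 345.58  (< 1,570, feasible at tier 1)
EOQ₂ = √(2×2,300×270/9.6798) = 358.20  (< 1,570 → use Q = 1,570 at tier-2 price)
TC(tier 1 (EOQ₁), Q≈345.6) = $95,593.99
TC(tier 2, Q≈1,570.0) = $93,623.18
Minimum at tier 2: $93,623.18

$93,623.18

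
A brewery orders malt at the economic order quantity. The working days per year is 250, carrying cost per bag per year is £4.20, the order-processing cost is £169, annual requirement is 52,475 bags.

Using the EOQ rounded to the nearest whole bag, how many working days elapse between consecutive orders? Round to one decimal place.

9.8 days

2DS/H = 2·52,475·169/4.2 = 4,222,988.10
EOQ = √4,222,988.10 ≈ 2,054.99 → Q = 2,055 bags
Cycle time = (working days × Q)/D = (250 × 2,055) / 52,475 = 9.790 days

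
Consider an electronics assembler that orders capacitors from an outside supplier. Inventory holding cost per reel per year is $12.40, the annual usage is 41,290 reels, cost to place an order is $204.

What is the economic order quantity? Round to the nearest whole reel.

1,166 reels

2DS/H = 2·41,290·204/12.4 = 1,358,574.19
EOQ = √1,358,574.19 ≈ 1,165.58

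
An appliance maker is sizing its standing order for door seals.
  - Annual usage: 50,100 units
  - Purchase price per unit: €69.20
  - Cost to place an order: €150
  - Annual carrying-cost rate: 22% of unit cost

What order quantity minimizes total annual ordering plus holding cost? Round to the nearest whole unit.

Carrying cost H = €69.2 × 22% = €15.2240/unit/yr
Q* = √(2·D·S / H) = √(2·50,100·150 / 15.224) = √987,257.0 ≈ 993.61

994 units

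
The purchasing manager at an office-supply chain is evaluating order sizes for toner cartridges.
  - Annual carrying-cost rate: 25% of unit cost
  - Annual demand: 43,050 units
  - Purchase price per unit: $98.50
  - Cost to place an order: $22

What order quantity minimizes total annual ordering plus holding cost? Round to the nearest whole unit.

277 units

Carrying cost H = $98.5 × 25% = $24.6250/unit/yr
Q* = √(2·D·S / H) = √(2·43,050·22 / 24.625) = √76,921.8 ≈ 277.35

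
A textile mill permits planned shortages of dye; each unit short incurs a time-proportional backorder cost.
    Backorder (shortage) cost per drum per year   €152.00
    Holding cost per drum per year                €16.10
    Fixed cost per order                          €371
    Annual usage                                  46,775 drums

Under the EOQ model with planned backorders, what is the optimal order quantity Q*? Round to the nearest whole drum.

Q* = √(2DS/H) · √((H + b)/b)
   = √(2 × 46,775 × 371 / 16.1) · √((16.1 + 152) / 152)
   = 1,468.236 × 1.0516 ≈ 1,544.04

1,544 drums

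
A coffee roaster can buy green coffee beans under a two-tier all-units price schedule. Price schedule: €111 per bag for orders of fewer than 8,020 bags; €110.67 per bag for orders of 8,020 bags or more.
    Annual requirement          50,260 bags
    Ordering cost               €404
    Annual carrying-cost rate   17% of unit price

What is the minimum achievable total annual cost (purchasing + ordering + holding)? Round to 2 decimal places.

€5,606,542.34

H₁ = 17%×€111 = €18.8700;  H₂ = 17%×€110.67 = €18.8139
EOQ₁ = √(2×50,260×404/18.8700) = 1,467.00  (< 8,020, feasible at tier 1)
EOQ₂ = √(2×50,260×404/18.8139) = 1,469.19  (< 8,020 → use Q = 8,020 at tier-2 price)
TC(tier 1 (EOQ₁), Q≈1,467.0) = €5,606,542.34
TC(tier 2, Q≈8,020.0) = €5,640,249.74
Minimum at tier 1 (EOQ₁): €5,606,542.34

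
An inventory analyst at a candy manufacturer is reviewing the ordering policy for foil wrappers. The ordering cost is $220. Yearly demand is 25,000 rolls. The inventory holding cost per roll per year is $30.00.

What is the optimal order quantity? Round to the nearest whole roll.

Q* = √(2·D·S / H) = √(2·25,000·220 / 30) = √366,666.7 ≈ 605.53

606 rolls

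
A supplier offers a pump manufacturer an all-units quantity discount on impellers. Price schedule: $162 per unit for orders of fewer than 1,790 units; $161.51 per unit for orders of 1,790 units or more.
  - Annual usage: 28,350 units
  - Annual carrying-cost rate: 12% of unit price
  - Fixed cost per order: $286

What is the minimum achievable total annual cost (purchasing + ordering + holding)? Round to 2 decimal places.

$4,600,684.34

H₁ = 12%×$162 = $19.4400;  H₂ = 12%×$161.51 = $19.3812
EOQ₁ = √(2×28,350×286/19.4400) = 913.33  (< 1,790, feasible at tier 1)
EOQ₂ = √(2×28,350×286/19.3812) = 914.71  (< 1,790 → use Q = 1,790 at tier-2 price)
TC(tier 1 (EOQ₁), Q≈913.3) = $4,610,455.08
TC(tier 2, Q≈1,790.0) = $4,600,684.34
Minimum at tier 2: $4,600,684.34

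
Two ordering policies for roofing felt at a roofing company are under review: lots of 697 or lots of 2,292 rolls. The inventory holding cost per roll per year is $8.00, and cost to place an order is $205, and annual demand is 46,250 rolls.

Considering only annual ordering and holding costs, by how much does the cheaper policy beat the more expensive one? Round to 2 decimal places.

$3,086.27

For each Q, cost = (D/Q)·S + (Q/2)·H.
TC(697) = (46,250/697)×205 + (697/2)×8 = $16,390.94
TC(2,292) = (46,250/2,292)×205 + (2,292/2)×8 = $13,304.67
Cheaper: Q = 2,292.  Difference = $3,086.27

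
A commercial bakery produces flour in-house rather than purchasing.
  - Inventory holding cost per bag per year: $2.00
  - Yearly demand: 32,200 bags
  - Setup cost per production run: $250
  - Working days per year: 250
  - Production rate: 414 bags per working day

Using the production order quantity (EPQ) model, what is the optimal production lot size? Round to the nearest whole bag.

d = 32,200/250 = 128.8000 bags/day;  effective holding cost H(1 − d/p) = 2·(1 − 128.8000/414) = 1.37778
Q* = √(2DS / H_eff) = √(2·32,200·250 / 1.37778) ≈ 3,418.40

3,418 bags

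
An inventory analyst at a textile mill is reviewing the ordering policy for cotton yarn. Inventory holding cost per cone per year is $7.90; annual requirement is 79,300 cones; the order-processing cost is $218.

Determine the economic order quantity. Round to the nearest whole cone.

2,092 cones

Q* = √(2·D·S / H) = √(2·79,300·218 / 7.9) = √4,376,557.0 ≈ 2,092.02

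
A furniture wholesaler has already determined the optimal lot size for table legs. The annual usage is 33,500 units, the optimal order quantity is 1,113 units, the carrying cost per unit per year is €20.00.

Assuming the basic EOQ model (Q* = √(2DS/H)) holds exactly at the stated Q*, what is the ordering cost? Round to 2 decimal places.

Since Q* = (2DS/H)^½, squaring gives Q*²·H = 2DS.
S = Q²H / (2D) = 1,113² × 20 / (2 × 33,500) = 369.7818

€369.78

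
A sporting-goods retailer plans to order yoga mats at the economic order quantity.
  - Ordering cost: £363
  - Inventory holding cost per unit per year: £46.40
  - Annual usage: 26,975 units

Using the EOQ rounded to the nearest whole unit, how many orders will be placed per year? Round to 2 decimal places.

41.50 orders per year

EOQ = √(2DS/H) = √(2 × 26,975 × 363 / 46.4)
    = √(422,065.73) ≈ 649.67 → Q = 650
N = D/Q = 26,975/650 ≈ 41.500 orders/yr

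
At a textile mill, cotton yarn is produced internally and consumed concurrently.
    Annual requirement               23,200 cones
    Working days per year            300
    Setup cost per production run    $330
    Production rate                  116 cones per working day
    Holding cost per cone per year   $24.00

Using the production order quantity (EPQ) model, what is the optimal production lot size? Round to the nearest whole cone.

d = 23,200/300 = 77.3333 cones/day;  effective holding cost H(1 − d/p) = 24·(1 − 77.3333/116) = 8.00000
Q* = √(2DS / H_eff) = √(2·23,200·330 / 8.00000) ≈ 1,383.47

1,383 cones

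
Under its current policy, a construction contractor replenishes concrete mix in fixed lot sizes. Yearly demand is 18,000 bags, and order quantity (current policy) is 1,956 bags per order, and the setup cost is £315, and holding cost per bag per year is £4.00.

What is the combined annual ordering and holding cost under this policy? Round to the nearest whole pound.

Annual ordering cost = (D/Q)·S = (18,000/1,956) × 315 = £2,898.77
Annual holding cost  = (Q/2)·H = (1,956/2) × 4 = £3,912.00
Total = £2,898.77 + £3,912.00 = £6,810.77

£6,811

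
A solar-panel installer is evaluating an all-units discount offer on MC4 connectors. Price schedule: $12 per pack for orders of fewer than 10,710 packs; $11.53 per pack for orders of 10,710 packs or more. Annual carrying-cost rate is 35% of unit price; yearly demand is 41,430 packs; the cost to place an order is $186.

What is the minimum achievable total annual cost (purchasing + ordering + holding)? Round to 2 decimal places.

$500,017.52

H₁ = 35%×$12 = $4.2000;  H₂ = 35%×$11.53 = $4.0355
EOQ₁ = √(2×41,430×186/4.2000) = 1,915.60  (< 10,710, feasible at tier 1)
EOQ₂ = √(2×41,430×186/4.0355) = 1,954.25  (< 10,710 → use Q = 10,710 at tier-2 price)
TC(tier 1 (EOQ₁), Q≈1,915.6) = $505,205.51
TC(tier 2, Q≈10,710.0) = $500,017.52
Minimum at tier 2: $500,017.52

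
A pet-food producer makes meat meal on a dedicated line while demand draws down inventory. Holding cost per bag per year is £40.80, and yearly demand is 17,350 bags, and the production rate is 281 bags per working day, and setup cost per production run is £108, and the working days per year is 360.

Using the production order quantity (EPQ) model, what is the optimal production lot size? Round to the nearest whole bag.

333 bags

d = 17,350/360 = 48.1944 bags/day;  effective holding cost H(1 − d/p) = 40.8·(1 − 48.1944/281) = 33.80237
Q* = √(2DS / H_eff) = √(2·17,350·108 / 33.80237) ≈ 332.97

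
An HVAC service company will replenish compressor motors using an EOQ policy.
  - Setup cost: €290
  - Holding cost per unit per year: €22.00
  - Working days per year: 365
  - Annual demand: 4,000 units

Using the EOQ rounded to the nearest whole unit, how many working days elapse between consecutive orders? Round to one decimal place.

2DS/H = 2·4,000·290/22 = 105,454.55
EOQ = √105,454.55 ≈ 324.74 → Q = 325 units
Days between orders = 365 / (D/Q) = 365 / 12.308 ≈ 29.656

29.7 days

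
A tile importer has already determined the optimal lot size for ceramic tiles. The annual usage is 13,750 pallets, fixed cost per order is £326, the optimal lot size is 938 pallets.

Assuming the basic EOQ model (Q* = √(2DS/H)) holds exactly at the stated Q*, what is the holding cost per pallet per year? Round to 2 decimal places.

From Q* = √(2DS/H) ⇒ Q*² = 2DS/H.
H = 2DS / Q² = 2 × 13,750 × 326 / 938² = 10.1893

£10.19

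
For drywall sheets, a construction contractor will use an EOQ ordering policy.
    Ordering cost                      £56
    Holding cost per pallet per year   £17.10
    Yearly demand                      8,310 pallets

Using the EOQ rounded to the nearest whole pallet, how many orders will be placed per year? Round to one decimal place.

2DS/H = 2·8,310·56/17.1 = 54,428.07
EOQ = √54,428.07 ≈ 233.30 → Q = 233
Orders per year = D/Q = 8,310 / 233 = 35.665

35.7 orders per year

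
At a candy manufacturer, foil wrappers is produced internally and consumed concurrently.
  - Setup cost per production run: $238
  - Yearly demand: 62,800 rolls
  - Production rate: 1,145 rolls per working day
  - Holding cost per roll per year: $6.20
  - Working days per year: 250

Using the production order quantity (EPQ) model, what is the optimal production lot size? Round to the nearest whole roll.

d = 62,800/250 = 251.2000 rolls/day;  effective holding cost H(1 − d/p) = 6.2·(1 − 251.2000/1145) = 4.83979
Q* = √(2DS / H_eff) = √(2·62,800·238 / 4.83979) ≈ 2,485.25

2,485 rolls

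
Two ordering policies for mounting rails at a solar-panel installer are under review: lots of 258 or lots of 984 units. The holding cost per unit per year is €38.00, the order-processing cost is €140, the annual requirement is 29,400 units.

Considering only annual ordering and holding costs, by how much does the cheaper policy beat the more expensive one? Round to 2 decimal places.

€2,023.44

Annual cost at Q: ordering D·S/Q plus holding Q·H/2.
TC(258) = (29,400/258)×140 + (258/2)×38 = €20,855.49
TC(984) = (29,400/984)×140 + (984/2)×38 = €22,878.93
Lots of 258 are cheaper by €2,023.44.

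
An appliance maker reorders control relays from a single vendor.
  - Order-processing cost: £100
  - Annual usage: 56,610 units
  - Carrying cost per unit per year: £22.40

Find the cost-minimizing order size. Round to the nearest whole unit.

2DS/H = 2·56,610·100/22.4 = 505,446.43
EOQ = √505,446.43 ≈ 710.95

711 units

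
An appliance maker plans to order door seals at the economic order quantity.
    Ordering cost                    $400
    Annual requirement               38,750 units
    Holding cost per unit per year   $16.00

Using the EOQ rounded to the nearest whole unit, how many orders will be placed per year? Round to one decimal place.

Optimal lot size Q* = (2 × 38,750 × $400 / $16)^½ ≈ 1,391.94 → Q = 1,392
Orders per year = D/Q = 38,750 / 1,392 = 27.838

27.8 orders per year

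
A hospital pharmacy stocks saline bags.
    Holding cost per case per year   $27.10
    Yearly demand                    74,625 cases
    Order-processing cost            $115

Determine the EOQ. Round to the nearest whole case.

EOQ = √(2DS/H) = √(2 × 74,625 × 115 / 27.1)
    = √(633,348.71) ≈ 795.83

796 cases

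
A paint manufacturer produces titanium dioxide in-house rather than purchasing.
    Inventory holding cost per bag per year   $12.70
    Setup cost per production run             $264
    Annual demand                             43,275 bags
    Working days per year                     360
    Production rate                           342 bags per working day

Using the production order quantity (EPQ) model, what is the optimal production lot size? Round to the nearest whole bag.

1,666 bags

d = 43,275/360 = 120.2083 bags/day;  effective holding cost H(1 − d/p) = 12.7·(1 − 120.2083/342) = 8.23612
Q* = √(2DS / H_eff) = √(2·43,275·264 / 8.23612) ≈ 1,665.61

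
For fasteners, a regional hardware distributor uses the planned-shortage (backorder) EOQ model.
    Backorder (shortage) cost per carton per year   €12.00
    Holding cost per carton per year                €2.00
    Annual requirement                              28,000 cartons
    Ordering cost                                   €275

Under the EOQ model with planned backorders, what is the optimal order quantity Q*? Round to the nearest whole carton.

2,997 cartons

Basic EOQ = √(2·28,000·275/2) = 2,774.887
Backorder adjustment √((H+b)/b) = √((2+12)/12) = 1.0801
Q* = 2,774.887 × 1.0801 ≈ 2,997.22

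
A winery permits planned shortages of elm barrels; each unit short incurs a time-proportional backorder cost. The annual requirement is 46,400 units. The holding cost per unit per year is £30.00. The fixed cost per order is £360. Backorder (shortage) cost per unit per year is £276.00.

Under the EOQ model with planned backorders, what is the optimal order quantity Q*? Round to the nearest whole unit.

1,111 units

Basic EOQ = √(2·46,400·360/30) = 1,055.272
Backorder adjustment √((H+b)/b) = √((30+276)/276) = 1.0529
Q* = 1,055.272 × 1.0529 ≈ 1,111.15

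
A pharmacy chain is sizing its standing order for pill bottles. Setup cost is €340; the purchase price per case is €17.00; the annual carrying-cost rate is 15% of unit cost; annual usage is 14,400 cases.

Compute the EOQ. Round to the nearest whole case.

Carrying cost H = €17 × 15% = €2.5500/case/yr
Q* = √(2·D·S / H) = √(2·14,400·340 / 2.55) = √3,840,000.0 ≈ 1,959.59

1,960 cases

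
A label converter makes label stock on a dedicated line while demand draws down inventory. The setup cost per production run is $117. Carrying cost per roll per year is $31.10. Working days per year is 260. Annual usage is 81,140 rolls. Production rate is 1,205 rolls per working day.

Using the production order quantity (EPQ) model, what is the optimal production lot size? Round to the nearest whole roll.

Daily demand d = 81,140/260 = 312.077; p = 1205; 1 − d/p = 0.74102
EPQ = √(2DS / (H(1 − d/p)))
    = √(2 × 81,140 × 117 / (31.1 × 0.74102)) ≈ 907.68

908 rolls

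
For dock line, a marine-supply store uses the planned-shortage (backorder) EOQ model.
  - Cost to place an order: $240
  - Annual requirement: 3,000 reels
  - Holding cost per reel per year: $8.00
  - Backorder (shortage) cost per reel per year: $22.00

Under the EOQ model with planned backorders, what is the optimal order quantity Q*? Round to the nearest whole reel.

Q* = √(2DS/H) · √((H + b)/b)
   = √(2 × 3,000 × 240 / 8) · √((8 + 22) / 22)
   = 424.264 × 1.1677 ≈ 495.43

495 reels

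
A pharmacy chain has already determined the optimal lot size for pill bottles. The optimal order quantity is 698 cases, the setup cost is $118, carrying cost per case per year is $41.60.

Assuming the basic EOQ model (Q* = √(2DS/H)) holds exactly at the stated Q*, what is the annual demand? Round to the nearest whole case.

85,880 cases per year

Since Q* = (2DS/H)^½, squaring gives Q*²·H = 2DS.
D = Q²H / (2S) = 698² × 41.6 / (2 × 118) = 85,880.03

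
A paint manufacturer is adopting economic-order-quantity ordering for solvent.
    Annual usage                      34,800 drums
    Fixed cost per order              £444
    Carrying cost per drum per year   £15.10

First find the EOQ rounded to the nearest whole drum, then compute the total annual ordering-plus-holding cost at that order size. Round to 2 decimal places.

Optimal lot size Q* = (2 × 34,800 × £444 / £15.1)^½ ≈ 1,430.57 → Q = 1,431 drums
Ordering: D/Q × S = 34,800/1,431 × £444 = £10,797.48
Holding:  Q/2 × H = 1,431/2 × £15.1 = £10,804.05
Total = £10,797.48 + £10,804.05 = £21,601.53

£21,601.53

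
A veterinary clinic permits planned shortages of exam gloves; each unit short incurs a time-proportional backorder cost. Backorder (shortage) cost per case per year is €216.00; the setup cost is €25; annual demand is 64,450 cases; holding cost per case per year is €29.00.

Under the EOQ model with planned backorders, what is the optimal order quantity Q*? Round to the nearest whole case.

355 cases

Q* = √(2DS/H) · √((H + b)/b)
   = √(2 × 64,450 × 25 / 29) · √((29 + 216) / 216)
   = 333.348 × 1.0650 ≈ 355.02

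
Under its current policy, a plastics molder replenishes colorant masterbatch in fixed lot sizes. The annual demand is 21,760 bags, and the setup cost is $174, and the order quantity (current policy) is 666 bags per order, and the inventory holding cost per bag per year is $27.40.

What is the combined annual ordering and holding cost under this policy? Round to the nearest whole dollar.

Orders/yr = 21,760/666 = 32.673; ordering cost = 32.673 × $174 = $5,685.05
Average inventory = 666/2 = 333; holding cost = 333 × $27.4 = $9,124.20
Total = $5,685.05 + $9,124.20 = $14,809.25

$14,809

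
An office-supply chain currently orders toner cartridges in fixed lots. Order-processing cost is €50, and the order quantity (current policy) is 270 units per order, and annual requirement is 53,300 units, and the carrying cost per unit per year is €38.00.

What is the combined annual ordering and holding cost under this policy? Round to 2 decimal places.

Orders/yr = 53,300/270 = 197.407; ordering cost = 197.407 × €50 = €9,870.37
Average inventory = 270/2 = 135; holding cost = 135 × €38 = €5,130.00
Total = €9,870.37 + €5,130.00 = €15,000.37

€15,000.37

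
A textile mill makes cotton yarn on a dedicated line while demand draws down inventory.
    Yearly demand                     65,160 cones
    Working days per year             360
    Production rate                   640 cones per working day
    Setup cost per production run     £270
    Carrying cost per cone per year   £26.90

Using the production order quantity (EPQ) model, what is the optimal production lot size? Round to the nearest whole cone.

d = 65,160/360 = 181.0000 cones/day;  effective holding cost H(1 − d/p) = 26.9·(1 − 181.0000/640) = 19.29234
Q* = √(2DS / H_eff) = √(2·65,160·270 / 19.29234) ≈ 1,350.50

1,351 cones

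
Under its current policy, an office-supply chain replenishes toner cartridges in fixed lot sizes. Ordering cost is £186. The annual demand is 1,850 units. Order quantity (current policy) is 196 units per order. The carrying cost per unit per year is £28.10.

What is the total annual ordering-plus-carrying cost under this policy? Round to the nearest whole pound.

Orders/yr = 1,850/196 = 9.439; ordering cost = 9.439 × £186 = £1,755.61
Average inventory = 196/2 = 98; holding cost = 98 × £28.1 = £2,753.80
Total = £1,755.61 + £2,753.80 = £4,509.41

£4,509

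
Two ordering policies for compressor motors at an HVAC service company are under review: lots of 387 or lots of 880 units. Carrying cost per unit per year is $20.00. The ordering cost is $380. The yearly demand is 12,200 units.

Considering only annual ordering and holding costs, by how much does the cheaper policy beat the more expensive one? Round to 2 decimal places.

TC(Q) = (D/Q)S + (Q/2)H
TC(387) = (12,200/387)×380 + (387/2)×20 = $15,849.33
TC(880) = (12,200/880)×380 + (880/2)×20 = $14,068.18
|ΔTC| = |$15,849.33 − $14,068.18| = $1,781.15

$1,781.15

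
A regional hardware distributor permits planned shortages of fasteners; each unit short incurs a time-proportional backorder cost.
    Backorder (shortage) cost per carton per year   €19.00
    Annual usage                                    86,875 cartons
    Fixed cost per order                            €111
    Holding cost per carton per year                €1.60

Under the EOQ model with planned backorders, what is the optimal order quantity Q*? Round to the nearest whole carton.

Basic EOQ = √(2·86,875·111/1.6) = 3,471.874
Backorder adjustment √((H+b)/b) = √((1.6+19)/19) = 1.0413
Q* = 3,471.874 × 1.0413 ≈ 3,615.10

3,615 cartons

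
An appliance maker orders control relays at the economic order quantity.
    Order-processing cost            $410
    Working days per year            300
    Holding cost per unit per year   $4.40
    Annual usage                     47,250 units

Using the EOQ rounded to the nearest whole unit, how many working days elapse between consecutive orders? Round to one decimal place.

18.8 days

EOQ = √(2DS/H) = √(2 × 47,250 × 410 / 4.4)
    = √(8,805,681.82) ≈ 2,967.44 → Q = 2,967 units
T = Q/D × 300 days = 2,967/47,250 × 300 = 18.838 days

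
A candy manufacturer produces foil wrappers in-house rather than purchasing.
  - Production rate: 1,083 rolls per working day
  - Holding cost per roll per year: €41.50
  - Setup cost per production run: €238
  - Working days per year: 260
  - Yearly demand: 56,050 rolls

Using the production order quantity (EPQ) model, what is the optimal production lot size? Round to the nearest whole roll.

Daily demand d = 56,050/260 = 215.577; p = 1083; 1 − d/p = 0.80094
EPQ = √(2DS / (H(1 − d/p)))
    = √(2 × 56,050 × 238 / (41.5 × 0.80094)) ≈ 895.91

896 rolls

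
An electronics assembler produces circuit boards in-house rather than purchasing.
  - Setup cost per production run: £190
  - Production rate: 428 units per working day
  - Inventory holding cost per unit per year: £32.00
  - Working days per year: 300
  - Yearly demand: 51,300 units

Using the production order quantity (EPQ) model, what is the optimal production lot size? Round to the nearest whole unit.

1,007 units

Daily demand d = 51,300/300 = 171.000; p = 428; 1 − d/p = 0.60047
EPQ = √(2DS / (H(1 − d/p)))
    = √(2 × 51,300 × 190 / (32 × 0.60047)) ≈ 1,007.24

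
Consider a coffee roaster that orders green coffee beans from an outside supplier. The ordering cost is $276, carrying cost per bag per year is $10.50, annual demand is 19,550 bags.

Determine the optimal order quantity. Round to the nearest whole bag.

1,014 bags

Q* = √(2·D·S / H) = √(2·19,550·276 / 10.5) = √1,027,771.4 ≈ 1,013.79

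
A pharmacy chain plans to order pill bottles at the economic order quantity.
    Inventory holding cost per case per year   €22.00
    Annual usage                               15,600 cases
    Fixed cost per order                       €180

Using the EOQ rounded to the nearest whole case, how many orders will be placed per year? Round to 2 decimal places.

EOQ = √(2DS/H) = √(2 × 15,600 × 180 / 22)
    = √(255,272.73) ≈ 505.25 → Q = 505
N = D/Q = 15,600/505 ≈ 30.891 orders/yr

30.89 orders per year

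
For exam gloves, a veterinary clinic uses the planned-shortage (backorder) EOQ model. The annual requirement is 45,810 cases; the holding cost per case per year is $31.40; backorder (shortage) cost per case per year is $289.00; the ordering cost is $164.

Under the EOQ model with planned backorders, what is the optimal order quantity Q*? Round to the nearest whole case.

728 cases

Q* = √(2DS/H) · √((H + b)/b)
   = √(2 × 45,810 × 164 / 31.4) · √((31.4 + 289) / 289)
   = 691.755 × 1.0529 ≈ 728.37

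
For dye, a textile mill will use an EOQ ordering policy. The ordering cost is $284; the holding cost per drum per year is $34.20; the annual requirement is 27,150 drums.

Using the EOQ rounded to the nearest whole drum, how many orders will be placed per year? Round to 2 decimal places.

40.40 orders per year

2DS/H = 2·27,150·284/34.2 = 450,912.28
EOQ = √450,912.28 ≈ 671.50 → Q = 672
Orders per year = D/Q = 27,150 / 672 = 40.402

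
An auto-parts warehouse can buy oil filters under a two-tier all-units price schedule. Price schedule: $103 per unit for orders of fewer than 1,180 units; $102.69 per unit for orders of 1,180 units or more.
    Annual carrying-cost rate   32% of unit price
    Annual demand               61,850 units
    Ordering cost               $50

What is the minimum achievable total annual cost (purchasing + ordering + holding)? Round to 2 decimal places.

H₁ = 32%×$103 = $32.9600;  H₂ = 32%×$102.69 = $32.8608
EOQ₁ = √(2×61,850×50/32.9600) = 433.19  (< 1,180, feasible at tier 1)
EOQ₂ = √(2×61,850×50/32.8608) = 433.84  (< 1,180 → use Q = 1,180 at tier-2 price)
TC(tier 1 (EOQ₁), Q≈433.2) = $6,384,827.87
TC(tier 2, Q≈1,180.0) = $6,373,385.13
Minimum at tier 2: $6,373,385.13

$6,373,385.13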